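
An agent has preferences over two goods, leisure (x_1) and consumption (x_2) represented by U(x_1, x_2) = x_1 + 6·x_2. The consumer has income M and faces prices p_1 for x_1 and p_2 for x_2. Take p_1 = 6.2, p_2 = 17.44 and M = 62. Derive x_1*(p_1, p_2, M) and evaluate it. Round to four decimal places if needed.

Perfect substitutes: compare marginal utility per dollar. 1/p_1 vs 6/p_2 → 0.1613 vs 0.344.
x_2 gives more utility per dollar, so spend all income on x_2: x_2* = M/p_2, x_1* = 0.
Numerically: x_1* = 0, x_2* = 3.555.

x_1* = 0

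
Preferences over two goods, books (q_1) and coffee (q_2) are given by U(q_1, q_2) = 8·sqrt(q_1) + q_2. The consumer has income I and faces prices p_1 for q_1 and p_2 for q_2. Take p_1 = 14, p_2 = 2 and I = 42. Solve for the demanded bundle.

q_1* = 0.3265, q_2* = 18.7143

MU_q_1 = 4/√q_1, MU_q_2 = 1. Tangency: 4/√q_1 = p_1/p_2.
Solve: √q_1 = 4·p_2/p_1, so q_1*(p_1,p_2) = (4·p_2/p_1)², and q_2* = (I − p_1·q_1*)/p_2.
Plugging in: q_1* = (4·2/14)² = 0.3265, q_2* = 18.7143.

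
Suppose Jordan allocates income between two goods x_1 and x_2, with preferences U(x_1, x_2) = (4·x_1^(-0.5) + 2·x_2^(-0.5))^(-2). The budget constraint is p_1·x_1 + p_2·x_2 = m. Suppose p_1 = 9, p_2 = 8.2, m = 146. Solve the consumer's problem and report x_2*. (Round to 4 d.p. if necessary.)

From the CES first-order condition, 2·(x_2/x_1)^(1.5) = p_1/p_2.
Solve for the ratio: x_2/x_1 = [(1/2)·p_1/p_2]^(2/3).
Substitute x_2 = (x_2/x_1)·x_1 into the budget: x_1* = m/(p_1 + p_2·(x_2/x_1)).
Numerically x_2/x_1 = 0.670295, so x_1* = 146/(9 + 8.2·0.670295) = 10.0715 and x_2* = 0.670295·10.0715 = 6.7508.

x_2* = 6.7508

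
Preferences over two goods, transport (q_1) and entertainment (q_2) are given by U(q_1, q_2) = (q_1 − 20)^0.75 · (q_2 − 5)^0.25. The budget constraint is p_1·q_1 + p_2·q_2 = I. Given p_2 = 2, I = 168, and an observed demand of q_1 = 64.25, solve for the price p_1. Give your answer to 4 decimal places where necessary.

p_1 = 2

MRS = 3·(q_2−5)/(q_1−20). Tangency with p_1/p_2 gives q_2−5 = (1/3)·(p_1/p_2)·(q_1−20).
Substituting into the budget: q_1* = 20 + 0.75·(I − 20·p_1 − 5·p_2)/p_1, and q_2* = 5 + 0.25·(…)/p_2.
Set q_1* = 64.25 in the demand function and solve for p_1: p_1 = 2.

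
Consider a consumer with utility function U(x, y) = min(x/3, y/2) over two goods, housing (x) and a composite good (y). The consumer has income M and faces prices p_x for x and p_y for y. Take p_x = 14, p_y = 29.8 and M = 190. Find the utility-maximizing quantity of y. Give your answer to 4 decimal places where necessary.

Leontief preferences: the optimum is at the kink where x/3 = y/2, i.e. y = (2/3)·x.
Budget: p_x·x + p_y·(2/3)·x = M, so (3·p_x + 2·p_y)·x = 3·M.
Demand: x*(p_x,p_y,M) = 3·M/(3·p_x + 2·p_y), y* = 2·M/(3·p_x + 2·p_y).
Here 3·14 + 2·29.8 = 101.6, giving y* = 3.7402.

y* = 3.7402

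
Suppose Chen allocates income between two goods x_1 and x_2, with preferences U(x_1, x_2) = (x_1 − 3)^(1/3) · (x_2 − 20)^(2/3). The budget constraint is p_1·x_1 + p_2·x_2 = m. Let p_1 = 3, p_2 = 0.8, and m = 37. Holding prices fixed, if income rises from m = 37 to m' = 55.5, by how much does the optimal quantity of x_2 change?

Δx_2* = 15.4167

Let x_1' = x_1−3, x_2' = x_2−20. MRS = (1/2)·x_2'/x_1' = p_1/p_2.
Substituting into the budget: x_1* = 3 + 1/3·(m − 3·p_1 − 20·p_2)/p_1, and x_2* = 20 + 2/3·(…)/p_2.
Discretionary income = 37 − 3·3 − 20·0.8 = 12; x_2* = 20 + 2/3·12/0.8 = 30.
At m' = 55.5: x_2* = 45.4167. Change: 45.4167 − 30 = 15.4167.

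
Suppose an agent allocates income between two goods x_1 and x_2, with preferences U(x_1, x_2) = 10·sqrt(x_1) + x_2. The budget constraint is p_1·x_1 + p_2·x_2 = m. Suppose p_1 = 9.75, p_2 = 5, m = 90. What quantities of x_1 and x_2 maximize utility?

x_1* = 6.5746, x_2* = 5.1795

MU_x_1 = 5/√x_1, MU_x_2 = 1. Tangency: 5/√x_1 = p_1/p_2.
Thus x_1* = (5·p_2/p_1)² — independent of m — with the rest of income spent on x_2.
Plugging in: x_1* = (5·5/9.75)² = 6.5746, x_2* = 5.1795.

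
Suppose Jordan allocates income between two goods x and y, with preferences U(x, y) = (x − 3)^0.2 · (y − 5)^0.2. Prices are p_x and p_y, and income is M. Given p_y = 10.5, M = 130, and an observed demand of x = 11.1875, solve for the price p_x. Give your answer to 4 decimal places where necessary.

This is Cobb-Douglas in (x−3, y−5): tangency gives 0.2·p_y·(y−5) = 0.2·p_x·(x−3).
Substituting into the budget: x* = 3 + 0.5·(M − 3·p_x − 5·p_y)/p_x, and y* = 5 + 0.5·(…)/p_y.
Set x* = 11.1875 in the demand function and solve for p_x: p_x = 4.

p_x = 4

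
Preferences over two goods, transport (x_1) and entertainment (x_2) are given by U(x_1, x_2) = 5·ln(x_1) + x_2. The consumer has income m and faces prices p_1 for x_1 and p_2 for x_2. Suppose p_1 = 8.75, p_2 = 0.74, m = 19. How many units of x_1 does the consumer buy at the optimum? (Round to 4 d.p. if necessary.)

Set MRS = p_1/p_2: (5/x_1)/1 = p_1/p_2.
So x_1*(p_1,p_2) = 5·p_2/p_1, independent of income; and x_2* = (m − 5·p_2)/p_2.
At the given prices: x_1* = 5·0.74/8.75 = 0.4229.

x_1* = 0.4229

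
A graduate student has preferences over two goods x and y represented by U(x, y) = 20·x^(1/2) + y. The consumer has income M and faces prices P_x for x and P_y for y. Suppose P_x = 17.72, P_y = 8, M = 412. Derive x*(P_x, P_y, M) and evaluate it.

x* = 20.3823

Utility is quasi-linear in y; the FOC for x is 10/√x = P_x/P_y.
Solve: √x = 10·P_y/P_x, so x*(P_x,P_y) = (10·P_y/P_x)², and y* = (M − P_x·x*)/P_y.
Plugging in: x* = (10·8/17.72)² = 20.3823.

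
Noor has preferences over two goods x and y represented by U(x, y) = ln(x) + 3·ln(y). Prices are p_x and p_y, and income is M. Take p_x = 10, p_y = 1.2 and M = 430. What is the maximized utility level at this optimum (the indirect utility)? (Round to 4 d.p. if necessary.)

V = 19.1563

The MRS is (1/3)·y/x. Set MRS = p_x/p_y.
Rearranging, p_y·y = 3·p_x·x. Substituting into the budget gives p_x·x·(1 + 3) = M.
Demand: x*(p_x,p_y,M) = 0.25·M/p_x and y* = 0.75·M/p_y.
At p_x=10, p_y=1.2, M=430: x* = 0.25·430/10 = 10.75, y* = 268.75.
Utility at the optimum: U(10.75, 268.75) = 19.1563.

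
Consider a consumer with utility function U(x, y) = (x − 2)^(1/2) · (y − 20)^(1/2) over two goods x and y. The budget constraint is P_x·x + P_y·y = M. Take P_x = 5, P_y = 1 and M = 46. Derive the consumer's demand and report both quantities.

x* = 3.6, y* = 28

Let x' = x−2, y' = y−20. MRS = y'/x' = P_x/P_y.
After buying the subsistence bundle (2, 20), a share 0.5 of the remaining income goes to x: x* = 2 + 0.5·(M − 2P_x − 20P_y)/P_x.
Discretionary income = 46 − 2·5 − 20·1 = 16; x* = 2 + 0.5·16/5 = 3.6; y* = 20 + 0.5·16/1 = 28.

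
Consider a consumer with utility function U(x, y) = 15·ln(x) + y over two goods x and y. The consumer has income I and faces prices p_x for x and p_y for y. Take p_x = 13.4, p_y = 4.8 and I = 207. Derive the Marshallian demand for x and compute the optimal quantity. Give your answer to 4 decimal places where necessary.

MU_x = 15/x, MU_y = 1. Tangency: 15/x = p_x/p_y.
So x*(p_x,p_y) = 15·p_y/p_x, independent of income; and y* = (I − 15·p_y)/p_y.
At the given prices: x* = 15·4.8/13.4 = 5.3731.

x* = 5.3731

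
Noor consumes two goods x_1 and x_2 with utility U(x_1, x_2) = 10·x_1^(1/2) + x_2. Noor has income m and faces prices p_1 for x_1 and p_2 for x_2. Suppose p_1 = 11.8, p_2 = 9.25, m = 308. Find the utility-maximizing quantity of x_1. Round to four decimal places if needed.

x_1* = 15.3624

Plugging in: x_1* = (5·9.25/11.8)² = 15.3624.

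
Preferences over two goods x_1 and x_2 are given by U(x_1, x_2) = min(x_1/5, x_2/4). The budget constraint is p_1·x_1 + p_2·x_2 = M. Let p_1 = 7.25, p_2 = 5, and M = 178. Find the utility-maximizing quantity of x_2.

x_2* = 12.6578

With perfect complements, no substitution: consume in ratio x_1:x_2 = 5:4.
Budget: p_1·x_1 + p_2·(4/5)·x_1 = M, so (5·p_1 + 4·p_2)·x_1 = 5·M.
Demand: x_1*(p_1,p_2,M) = 5·M/(5·p_1 + 4·p_2), x_2* = 4·M/(5·p_1 + 4·p_2).
Here 5·7.25 + 4·5 = 56.25, giving x_2* = 12.6578.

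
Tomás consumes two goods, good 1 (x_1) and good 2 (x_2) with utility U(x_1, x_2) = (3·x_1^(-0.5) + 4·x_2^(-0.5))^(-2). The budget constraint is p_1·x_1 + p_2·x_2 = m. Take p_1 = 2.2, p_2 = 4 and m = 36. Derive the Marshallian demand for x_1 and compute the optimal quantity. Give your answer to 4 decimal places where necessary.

From the CES first-order condition, (3/4)·(x_2/x_1)^(1.5) = p_1/p_2.
Hence x_2/x_1 = ((4/3)·p_1/p_2)^(1/(1.5)), i.e. raised to the 2/3 power.
Substitute x_2 = (x_2/x_1)·x_1 into the budget: x_1* = m/(p_1 + p_2·(x_2/x_1)).
Numerically x_2/x_1 = 0.813207, so x_1* = 36/(2.2 + 4·0.813207) = 6.6021.

x_1* = 6.6021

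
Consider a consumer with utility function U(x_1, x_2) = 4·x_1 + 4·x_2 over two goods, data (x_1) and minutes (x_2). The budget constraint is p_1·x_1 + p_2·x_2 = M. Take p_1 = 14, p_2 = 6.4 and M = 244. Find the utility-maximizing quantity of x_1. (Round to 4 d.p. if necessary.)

Perfect substitutes: compare marginal utility per dollar. 4/p_1 vs 4/p_2 → 0.2857 vs 0.625.
x_2 gives more utility per dollar, so spend all income on x_2: x_2* = M/p_2, x_1* = 0.
Numerically: x_1* = 0, x_2* = 38.125.

x_1* = 0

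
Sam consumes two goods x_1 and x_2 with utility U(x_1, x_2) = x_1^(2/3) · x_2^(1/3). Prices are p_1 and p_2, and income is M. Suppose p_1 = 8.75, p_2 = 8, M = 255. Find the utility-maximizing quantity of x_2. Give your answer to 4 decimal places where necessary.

x_2* = 10.625

The MRS is 2·x_2/x_1. Set MRS = p_1/p_2.
Rearranging, p_2·x_2 = (1/2)·p_1·x_1. Substituting into the budget gives p_1·x_1·(1 + (1/2)) = M.
Demand: x_1*(p_1,p_2,M) = 2/3·M/p_1 and x_2* = 1/3·M/p_2.
At p_1=8.75, p_2=8, M=255: x_2* = 1/3·255/8 = 10.625.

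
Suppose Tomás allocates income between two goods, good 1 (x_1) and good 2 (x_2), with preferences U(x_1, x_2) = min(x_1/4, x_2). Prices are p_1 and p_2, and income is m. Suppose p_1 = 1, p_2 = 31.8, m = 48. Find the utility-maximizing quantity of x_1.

x_1* = 5.3631

Leontief preferences: the optimum is at the kink where x_1/4 = x_2/1, i.e. x_2 = (1/4)·x_1.
Budget: p_1·x_1 + p_2·(1/4)·x_1 = m, so (4·p_1 + p_2)·x_1 = 4·m.
Demand: x_1*(p_1,p_2,m) = 4·m/(4·p_1 + p_2), x_2* = m/(4·p_1 + p_2).
Here 4·1 + 31.8 = 35.8, giving x_1* = 5.3631.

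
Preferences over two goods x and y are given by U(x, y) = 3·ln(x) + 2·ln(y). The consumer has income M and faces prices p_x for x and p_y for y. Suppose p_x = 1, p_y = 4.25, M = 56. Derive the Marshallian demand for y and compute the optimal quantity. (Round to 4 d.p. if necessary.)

The MRS is (3/2)·y/x. Set MRS = p_x/p_y.
So 3·p_y·y = 2·p_x·x; combined with the budget, a share 0.6 of income goes to x.
Demand: x*(p_x,p_y,M) = 0.6·M/p_x and y* = 0.4·M/p_y.
At p_x=1, p_y=4.25, M=56: y* = 0.4·56/4.25 = 5.2706.

y* = 5.2706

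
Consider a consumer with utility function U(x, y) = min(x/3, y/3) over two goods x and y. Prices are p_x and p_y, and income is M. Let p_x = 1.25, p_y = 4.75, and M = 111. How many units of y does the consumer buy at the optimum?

y* = 18.5

Here 3·1.25 + 3·4.75 = 18, giving y* = 18.5.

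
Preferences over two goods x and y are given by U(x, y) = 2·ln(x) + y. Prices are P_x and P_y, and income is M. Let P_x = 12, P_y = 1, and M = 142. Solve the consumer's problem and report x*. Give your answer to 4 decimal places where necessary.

x* = 0.1667

Set MRS = P_x/P_y: (2/x)/1 = P_x/P_y.
So x*(P_x,P_y) = 2·P_y/P_x, independent of income; and y* = (M − 2·P_y)/P_y.
At the given prices: x* = 2·1/12 = 0.1667.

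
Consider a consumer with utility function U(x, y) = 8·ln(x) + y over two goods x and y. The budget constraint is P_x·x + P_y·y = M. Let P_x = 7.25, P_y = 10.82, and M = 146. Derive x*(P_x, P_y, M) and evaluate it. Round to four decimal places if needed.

At the given prices: x* = 8·10.82/7.25 = 11.9393.

x* = 11.9393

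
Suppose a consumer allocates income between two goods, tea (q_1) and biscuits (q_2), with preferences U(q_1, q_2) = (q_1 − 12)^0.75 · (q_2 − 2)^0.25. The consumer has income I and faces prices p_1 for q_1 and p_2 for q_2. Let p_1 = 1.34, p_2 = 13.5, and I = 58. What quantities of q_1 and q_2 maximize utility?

q_1* = 20.3507, q_2* = 2.2763

Let q_1' = q_1−12, q_2' = q_2−2. MRS = 3·q_2'/q_1' = p_1/p_2.
After buying the subsistence bundle (12, 2), a share 0.75 of the remaining income goes to q_1: q_1* = 12 + 0.75·(I − 12p_1 − 2p_2)/p_1.
Discretionary income = 58 − 12·1.34 − 2·13.5 = 14.92; q_1* = 12 + 0.75·14.92/1.34 = 20.3507; q_2* = 2 + 0.25·14.92/13.5 = 2.2763.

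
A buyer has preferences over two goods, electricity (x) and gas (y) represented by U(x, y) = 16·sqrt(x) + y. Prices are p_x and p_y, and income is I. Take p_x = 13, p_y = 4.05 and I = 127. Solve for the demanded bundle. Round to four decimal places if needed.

x* = 6.2116, y* = 11.4196

Utility is quasi-linear in y; the FOC for x is 8/√x = p_x/p_y.
Solve: √x = 8·p_y/p_x, so x*(p_x,p_y) = (8·p_y/p_x)², and y* = (I − p_x·x*)/p_y.
Plugging in: x* = (8·4.05/13)² = 6.2116, y* = 11.4196.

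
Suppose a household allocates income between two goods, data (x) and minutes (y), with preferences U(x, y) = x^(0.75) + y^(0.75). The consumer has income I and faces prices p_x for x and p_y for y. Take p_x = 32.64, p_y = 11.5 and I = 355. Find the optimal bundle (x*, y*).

MRS = MU_x/MU_y = (y/x)^(0.25). Set equal to p_x/p_y.
Hence y/x = (p_x/p_y)^(1/(0.25)), i.e. raised to the 4 power.
With the ratio pinned down, the budget gives x* = I/(p_x + p_y·(y/x)) and y* = (y/x)·x*.
Numerically y/x = 64.894701, so x* = 355/(32.64 + 11.5·64.894701) = 0.4558 and y* = 64.894701·0.4558 = 29.576.

x* = 0.4558, y* = 29.576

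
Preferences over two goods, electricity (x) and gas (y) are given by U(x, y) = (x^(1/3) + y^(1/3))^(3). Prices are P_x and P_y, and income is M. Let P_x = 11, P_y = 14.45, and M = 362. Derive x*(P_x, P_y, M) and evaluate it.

x* = 17.575

MRS = MU_x/MU_y = (y/x)^(2/3). Set equal to P_x/P_y.
Hence y/x = (P_x/P_y)^(1/(2/3)), i.e. raised to the 1.5 power.
Substitute y = (y/x)·x into the budget: x* = M/(P_x + P_y·(y/x)).
Numerically y/x = 0.664182, so x* = 362/(11 + 14.45·0.664182) = 17.575.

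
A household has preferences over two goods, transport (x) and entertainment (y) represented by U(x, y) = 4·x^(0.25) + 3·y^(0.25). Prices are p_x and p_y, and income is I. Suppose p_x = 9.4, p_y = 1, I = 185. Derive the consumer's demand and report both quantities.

x* = 8.0722, y* = 109.1214

MU_x ∝ 4·x^(-0.75), MU_y ∝ 3·y^(-0.75), so MRS = (4/3)·(y/x)^(0.75) = p_x/p_y.
Solve for the ratio: y/x = [(3/4)·p_x/p_y]^(4/3).
Substitute y = (y/x)·x into the budget: x* = I/(p_x + p_y·(y/x)).
Numerically y/x = 13.518199, so x* = 185/(9.4 + 1·13.518199) = 8.0722 and y* = 13.518199·8.0722 = 109.1214.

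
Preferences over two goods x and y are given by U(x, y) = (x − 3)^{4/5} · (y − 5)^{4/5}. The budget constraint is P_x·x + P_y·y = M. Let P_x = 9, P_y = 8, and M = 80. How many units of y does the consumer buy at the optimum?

y* = 5.8125

MRS = (y−5)/(x−3). Tangency with P_x/P_y gives y−5 = (P_x/P_y)·(x−3).
After buying the subsistence bundle (3, 5), a share 0.5 of the remaining income goes to x: x* = 3 + 0.5·(M − 3P_x − 5P_y)/P_x.
Discretionary income = 80 − 3·9 − 5·8 = 13; y* = 5 + 0.5·13/8 = 5.8125.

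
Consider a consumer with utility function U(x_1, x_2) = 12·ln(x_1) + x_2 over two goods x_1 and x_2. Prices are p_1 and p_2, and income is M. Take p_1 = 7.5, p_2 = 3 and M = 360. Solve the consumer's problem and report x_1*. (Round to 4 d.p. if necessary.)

x_1* = 4.8

MU_x_1 = 12/x_1, MU_x_2 = 1. Tangency: 12/x_1 = p_1/p_2.
So x_1*(p_1,p_2) = 12·p_2/p_1, independent of income; and x_2* = (M − 12·p_2)/p_2.
At the given prices: x_1* = 12·3/7.5 = 4.8.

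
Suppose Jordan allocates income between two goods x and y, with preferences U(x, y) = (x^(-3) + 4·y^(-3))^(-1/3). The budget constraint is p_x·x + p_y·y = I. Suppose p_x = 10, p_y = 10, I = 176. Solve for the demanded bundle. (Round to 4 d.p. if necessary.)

x* = 7.2902, y* = 10.3098

MRS = MU_x/MU_y = (1/4)·(y/x)^(4). Set equal to p_x/p_y.
Hence y/x = (4·p_x/p_y)^(1/(4)), i.e. raised to the 0.25 power.
Substitute y = (y/x)·x into the budget: x* = I/(p_x + p_y·(y/x)).
Numerically y/x = 1.414214, so x* = 176/(10 + 10·1.414214) = 7.2902 and y* = 1.414214·7.2902 = 10.3098.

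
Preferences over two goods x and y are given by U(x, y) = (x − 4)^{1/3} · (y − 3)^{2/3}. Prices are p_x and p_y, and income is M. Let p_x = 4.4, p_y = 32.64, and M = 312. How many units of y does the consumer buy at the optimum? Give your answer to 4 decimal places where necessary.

y* = 7.0131

MRS = (1/2)·(y−3)/(x−4). Tangency with p_x/p_y gives y−3 = 2·(p_x/p_y)·(x−4).
After buying the subsistence bundle (4, 3), a share 1/3 of the remaining income goes to x: x* = 4 + 1/3·(M − 4p_x − 3p_y)/p_x.
Discretionary income = 312 − 4·4.4 − 3·32.64 = 196.48; y* = 3 + 2/3·196.48/32.64 = 7.0131.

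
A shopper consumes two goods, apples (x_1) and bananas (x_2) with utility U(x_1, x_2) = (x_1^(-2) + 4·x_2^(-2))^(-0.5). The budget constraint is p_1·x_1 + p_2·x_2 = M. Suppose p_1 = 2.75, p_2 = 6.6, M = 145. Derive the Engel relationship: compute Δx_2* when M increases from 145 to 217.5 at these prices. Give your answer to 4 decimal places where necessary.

MU_x_1 ∝ x_1^(-3), MU_x_2 ∝ 4·x_2^(-3), so MRS = (1/4)·(x_2/x_1)^(3) = p_1/p_2.
Hence x_2/x_1 = (4·p_1/p_2)^(1/(3)), i.e. raised to the 1/3 power.
With the ratio pinned down, the budget gives x_1* = M/(p_1 + p_2·(x_2/x_1)) and x_2* = (x_2/x_1)·x_1*.
Numerically x_2/x_1 = 1.185631, so x_1* = 145/(2.75 + 6.6·1.185631) = 13.7114 and x_2* = 1.185631·13.7114 = 16.2566.
At M' = 217.5: x_2* = 24.3849. Change: 24.3849 − 16.2566 = 8.1283.

Δx_2* = 8.1283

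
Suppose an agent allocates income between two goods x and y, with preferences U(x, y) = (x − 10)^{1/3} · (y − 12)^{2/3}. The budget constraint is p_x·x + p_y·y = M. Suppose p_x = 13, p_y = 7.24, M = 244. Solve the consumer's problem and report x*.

x* = 10.6954

MRS = (1/2)·(y−12)/(x−10). Tangency with p_x/p_y gives y−12 = 2·(p_x/p_y)·(x−10).
Substituting into the budget: x* = 10 + 1/3·(M − 10·p_x − 12·p_y)/p_x, and y* = 12 + 2/3·(…)/p_y.
Discretionary income = 244 − 10·13 − 12·7.24 = 27.12; x* = 10 + 1/3·27.12/13 = 10.6954.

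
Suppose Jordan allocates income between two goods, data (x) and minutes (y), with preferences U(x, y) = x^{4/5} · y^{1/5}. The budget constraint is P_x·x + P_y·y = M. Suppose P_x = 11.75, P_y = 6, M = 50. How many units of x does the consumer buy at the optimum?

Tangency: MRS = 4·y/x = P_x/P_y.
Rearranging, P_y·y = (1/4)·P_x·x. Substituting into the budget gives P_x·x·(1 + (1/4)) = M.
Demand: x*(P_x,P_y,M) = 0.8·M/P_x and y* = 0.2·M/P_y.
At P_x=11.75, P_y=6, M=50: x* = 0.8·50/11.75 = 3.4043.

x* = 3.4043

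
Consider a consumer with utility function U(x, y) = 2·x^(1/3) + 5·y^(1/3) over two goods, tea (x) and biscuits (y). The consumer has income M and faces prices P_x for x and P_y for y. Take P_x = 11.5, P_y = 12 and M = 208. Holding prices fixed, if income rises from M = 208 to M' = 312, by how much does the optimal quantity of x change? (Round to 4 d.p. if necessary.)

From the CES first-order condition, (2/5)·(y/x)^(2/3) = P_x/P_y.
Hence y/x = ((5/2)·P_x/P_y)^(1/(2/3)), i.e. raised to the 1.5 power.
Substitute y = (y/x)·x into the budget: x* = M/(P_x + P_y·(y/x)).
Numerically y/x = 3.708386, so x* = 208/(11.5 + 12·3.708386) = 3.7142.
At M' = 312: x* = 5.5714. Change: 5.5714 − 3.7142 = 1.8571.

Δx* = 1.8571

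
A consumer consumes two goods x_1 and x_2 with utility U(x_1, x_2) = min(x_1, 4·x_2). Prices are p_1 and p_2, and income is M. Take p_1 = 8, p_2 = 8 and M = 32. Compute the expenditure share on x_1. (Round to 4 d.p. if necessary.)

With perfect complements, no substitution: consume in ratio x_1:x_2 = 4:1.
Budget: p_1·x_1 + p_2·(1/4)·x_1 = M, so (4·p_1 + p_2)·x_1 = 4·M.
Demand: x_1*(p_1,p_2,M) = 4·M/(4·p_1 + p_2), x_2* = M/(4·p_1 + p_2).
Here 4·8 + 8 = 40, giving x_1* = 3.2 and x_2* = 0.8.
Expenditure on x_1: 8·3.2 = 25.6; share = 0.8.

share on x_1 = 0.8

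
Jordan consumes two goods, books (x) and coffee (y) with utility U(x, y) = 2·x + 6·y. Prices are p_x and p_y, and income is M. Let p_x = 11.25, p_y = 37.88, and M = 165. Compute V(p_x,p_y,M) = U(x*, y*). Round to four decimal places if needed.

V = 29.3333

Linear utility — the consumer picks whichever good has higher MU/price: 2/11.25 = 0.1778 vs 6/37.88 = 0.1584.
x gives more utility per dollar, so spend all income on x: x* = M/p_x, y* = 0.
Numerically: x* = 14.6667, y* = 0.
Utility at the optimum: U(14.6667, 0) = 29.3333.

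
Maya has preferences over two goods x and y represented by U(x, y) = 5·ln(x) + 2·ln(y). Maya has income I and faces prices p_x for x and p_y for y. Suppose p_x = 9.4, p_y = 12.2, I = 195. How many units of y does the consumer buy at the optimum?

y* = 4.5667

The MRS is (5/2)·y/x. Set MRS = p_x/p_y.
Rearranging, p_y·y = (2/5)·p_x·x. Substituting into the budget gives p_x·x·(1 + (2/5)) = I.
Demand: x*(p_x,p_y,I) = 5/7·I/p_x and y* = 2/7·I/p_y.
At p_x=9.4, p_y=12.2, I=195: y* = 2/7·195/12.2 = 4.5667.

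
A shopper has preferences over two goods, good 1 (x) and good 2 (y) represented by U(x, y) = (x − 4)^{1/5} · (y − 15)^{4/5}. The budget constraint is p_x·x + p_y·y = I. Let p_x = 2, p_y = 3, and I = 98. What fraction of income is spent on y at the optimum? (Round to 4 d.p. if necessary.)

Substituting into the budget: x* = 4 + 0.2·(I − 4·p_x − 15·p_y)/p_x, and y* = 15 + 0.8·(…)/p_y.
Discretionary income = 98 − 4·2 − 15·3 = 45; x* = 4 + 0.2·45/2 = 8.5; y* = 15 + 0.8·45/3 = 27.
Expenditure on y: 3·27 = 81; share = 0.8265.

share on y = 0.8265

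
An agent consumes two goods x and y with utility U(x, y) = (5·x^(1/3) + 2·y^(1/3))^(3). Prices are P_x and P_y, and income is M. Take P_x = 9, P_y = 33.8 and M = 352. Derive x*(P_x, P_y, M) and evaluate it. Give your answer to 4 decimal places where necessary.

MRS = MU_x/MU_y = (5/2)·(y/x)^(2/3). Set equal to P_x/P_y.
Solve for the ratio: y/x = [(2/5)·P_x/P_y]^(1.5).
Substitute y = (y/x)·x into the budget: x* = M/(P_x + P_y·(y/x)).
Numerically y/x = 0.03476, so x* = 352/(9 + 33.8·0.03476) = 34.595.

x* = 34.595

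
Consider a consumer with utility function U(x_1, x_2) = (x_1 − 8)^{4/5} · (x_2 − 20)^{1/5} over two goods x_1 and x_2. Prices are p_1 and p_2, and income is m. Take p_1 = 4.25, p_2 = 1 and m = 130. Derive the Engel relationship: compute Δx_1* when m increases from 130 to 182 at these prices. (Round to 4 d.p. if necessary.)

This is Cobb-Douglas in (x_1−8, x_2−20): tangency gives 0.8·p_2·(x_2−20) = 0.2·p_1·(x_1−8).
After buying the subsistence bundle (8, 20), a share 0.8 of the remaining income goes to x_1: x_1* = 8 + 0.8·(m − 8p_1 − 20p_2)/p_1.
Discretionary income = 130 − 8·4.25 − 20·1 = 76; x_1* = 8 + 0.8·76/4.25 = 22.3059.
At m' = 182: x_1* = 32.0941. Change: 32.0941 − 22.3059 = 9.7882.

Δx_1* = 9.7882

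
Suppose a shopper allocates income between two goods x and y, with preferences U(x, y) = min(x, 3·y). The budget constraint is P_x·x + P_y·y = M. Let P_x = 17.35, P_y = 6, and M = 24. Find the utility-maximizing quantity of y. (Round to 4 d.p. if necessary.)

With perfect complements, no substitution: consume in ratio x:y = 3:1.
Budget: P_x·x + P_y·(1/3)·x = M, so (3·P_x + P_y)·x = 3·M.
Demand: x*(P_x,P_y,M) = 3·M/(3·P_x + P_y), y* = M/(3·P_x + P_y).
Here 3·17.35 + 6 = 58.05, giving y* = 0.4134.

y* = 0.4134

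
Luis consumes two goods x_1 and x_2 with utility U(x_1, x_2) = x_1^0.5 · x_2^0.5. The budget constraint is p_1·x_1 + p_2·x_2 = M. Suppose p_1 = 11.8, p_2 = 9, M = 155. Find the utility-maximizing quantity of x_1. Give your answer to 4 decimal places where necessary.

x_1* = 6.5678

Tangency: MRS = x_2/x_1 = p_1/p_2.
Rearranging, p_2·x_2 = p_1·x_1. Substituting into the budget gives p_1·x_1·(1 + 1) = M.
Demand: x_1*(p_1,p_2,M) = 0.5·M/p_1 and x_2* = 0.5·M/p_2.
At p_1=11.8, p_2=9, M=155: x_1* = 0.5·155/11.8 = 6.5678.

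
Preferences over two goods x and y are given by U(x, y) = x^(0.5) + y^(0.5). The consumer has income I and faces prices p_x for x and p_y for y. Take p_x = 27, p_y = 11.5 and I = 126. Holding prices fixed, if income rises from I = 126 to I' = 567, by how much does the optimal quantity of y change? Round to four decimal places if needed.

MU_x ∝ x^(-0.5), MU_y ∝ y^(-0.5), so MRS = (y/x)^(0.5) = p_x/p_y.
Hence y/x = (p_x/p_y)^(1/(0.5)), i.e. raised to the 2 power.
Substitute y = (y/x)·x into the budget: x* = I/(p_x + p_y·(y/x)).
Numerically y/x = 5.512287, so x* = 126/(27 + 11.5·5.512287) = 1.3939 and y* = 5.512287·1.3939 = 7.6838.
At I' = 567: y* = 34.5771. Change: 34.5771 − 7.6838 = 26.8933.

Δy* = 26.8933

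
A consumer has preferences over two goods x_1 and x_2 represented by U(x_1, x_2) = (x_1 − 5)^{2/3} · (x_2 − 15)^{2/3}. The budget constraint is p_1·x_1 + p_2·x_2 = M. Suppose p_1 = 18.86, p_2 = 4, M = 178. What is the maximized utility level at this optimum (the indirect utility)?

V = 1.5132

Let x_1' = x_1−5, x_2' = x_2−15. MRS = x_2'/x_1' = p_1/p_2.
Substituting into the budget: x_1* = 5 + 0.5·(M − 5·p_1 − 15·p_2)/p_1, and x_2* = 15 + 0.5·(…)/p_2.
Discretionary income = 178 − 5·18.86 − 15·4 = 23.7; x_1* = 5 + 0.5·23.7/18.86 = 5.6283; x_2* = 15 + 0.5·23.7/4 = 17.9625.
Utility at the optimum: U(5.6283, 17.9625) = 1.5132.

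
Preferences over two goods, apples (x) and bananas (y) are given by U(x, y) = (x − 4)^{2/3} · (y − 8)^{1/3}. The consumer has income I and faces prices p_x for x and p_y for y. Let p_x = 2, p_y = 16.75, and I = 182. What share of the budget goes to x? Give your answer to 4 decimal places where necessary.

After buying the subsistence bundle (4, 8), a share 2/3 of the remaining income goes to x: x* = 4 + 2/3·(I − 4p_x − 8p_y)/p_x.
Discretionary income = 182 − 4·2 − 8·16.75 = 40; x* = 4 + 2/3·40/2 = 17.3333; y* = 8 + 1/3·40/16.75 = 8.796.
Expenditure on x: 2·17.3333 = 34.6667; share = 0.1905.

share on x = 0.1905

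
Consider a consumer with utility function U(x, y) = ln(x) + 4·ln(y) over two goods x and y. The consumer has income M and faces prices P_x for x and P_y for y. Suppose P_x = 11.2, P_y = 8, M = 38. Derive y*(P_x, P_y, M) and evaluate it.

y* = 3.8

The MRS is (1/4)·y/x. Set MRS = P_x/P_y.
Rearranging, P_y·y = 4·P_x·x. Substituting into the budget gives P_x·x·(1 + 4) = M.
Demand: x*(P_x,P_y,M) = 0.2·M/P_x and y* = 0.8·M/P_y.
At P_x=11.2, P_y=8, M=38: y* = 0.8·38/8 = 3.8.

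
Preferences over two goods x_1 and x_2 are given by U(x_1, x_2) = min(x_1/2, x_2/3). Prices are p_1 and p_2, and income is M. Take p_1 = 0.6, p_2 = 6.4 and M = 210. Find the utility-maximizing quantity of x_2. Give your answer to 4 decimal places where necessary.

x_2* = 30.8824

Leontief preferences: the optimum is at the kink where x_1/2 = x_2/3, i.e. x_2 = (3/2)·x_1.
Budget: p_1·x_1 + p_2·(3/2)·x_1 = M, so (2·p_1 + 3·p_2)·x_1 = 2·M.
Demand: x_1*(p_1,p_2,M) = 2·M/(2·p_1 + 3·p_2), x_2* = 3·M/(2·p_1 + 3·p_2).
Here 2·0.6 + 3·6.4 = 20.4, giving x_2* = 30.8824.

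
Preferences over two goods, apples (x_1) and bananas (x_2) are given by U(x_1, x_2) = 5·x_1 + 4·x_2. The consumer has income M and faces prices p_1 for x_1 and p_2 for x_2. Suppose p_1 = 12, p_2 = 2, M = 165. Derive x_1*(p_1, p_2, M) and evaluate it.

Perfect substitutes: compare marginal utility per dollar. 5/p_1 vs 4/p_2 → 0.4167 vs 2.
x_2 gives more utility per dollar, so spend all income on x_2: x_2* = M/p_2, x_1* = 0.
Numerically: x_1* = 0, x_2* = 82.5.

x_1* = 0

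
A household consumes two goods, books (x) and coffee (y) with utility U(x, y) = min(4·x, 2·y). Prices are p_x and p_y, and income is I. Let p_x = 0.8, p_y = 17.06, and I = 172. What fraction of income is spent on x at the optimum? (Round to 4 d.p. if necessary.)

With perfect complements, no substitution: consume in ratio x:y = 2:4.
Budget: p_x·x + p_y·2·x = I, so (2·p_x + 4·p_y)·x = 2·I.
Demand: x*(p_x,p_y,I) = 2·I/(2·p_x + 4·p_y), y* = 4·I/(2·p_x + 4·p_y).
Here 2·0.8 + 4·17.06 = 69.84, giving x* = 4.9255 and y* = 9.8511.
Expenditure on x: 0.8·4.9255 = 3.9404; share = 0.0229.

share on x = 0.0229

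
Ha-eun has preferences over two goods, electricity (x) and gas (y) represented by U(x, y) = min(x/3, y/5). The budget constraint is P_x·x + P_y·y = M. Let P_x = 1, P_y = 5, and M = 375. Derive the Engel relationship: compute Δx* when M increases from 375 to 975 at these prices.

Leontief preferences: the optimum is at the kink where x/3 = y/5, i.e. y = (5/3)·x.
Budget: P_x·x + P_y·(5/3)·x = M, so (3·P_x + 5·P_y)·x = 3·M.
Demand: x*(P_x,P_y,M) = 3·M/(3·P_x + 5·P_y), y* = 5·M/(3·P_x + 5·P_y).
Here 3·1 + 5·5 = 28, giving x* = 40.1786.
At M' = 975: x* = 104.4643. Change: 104.4643 − 40.1786 = 64.2857.

Δx* = 64.2857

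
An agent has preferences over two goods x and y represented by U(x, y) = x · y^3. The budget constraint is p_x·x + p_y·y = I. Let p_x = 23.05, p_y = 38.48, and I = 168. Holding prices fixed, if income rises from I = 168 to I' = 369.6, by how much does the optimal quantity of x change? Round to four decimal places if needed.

Δx* = 2.1866

MU_x/MU_y = (y)/(3·x); tangency sets this equal to p_x/p_y.
Rearranging, p_y·y = 3·p_x·x. Substituting into the budget gives p_x·x·(1 + 3) = I.
Demand: x*(p_x,p_y,I) = 0.25·I/p_x and y* = 0.75·I/p_y.
At p_x=23.05, p_y=38.48, I=168: x* = 0.25·168/23.05 = 1.8221.
At I' = 369.6: x* = 4.0087. Change: 4.0087 − 1.8221 = 2.1866.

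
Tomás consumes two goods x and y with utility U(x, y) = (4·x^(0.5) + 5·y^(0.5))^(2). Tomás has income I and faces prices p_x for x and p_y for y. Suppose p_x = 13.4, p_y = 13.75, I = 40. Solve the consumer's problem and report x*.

x* = 1.1833

MU_x ∝ 4·x^(-0.5), MU_y ∝ 5·y^(-0.5), so MRS = (4/5)·(y/x)^(0.5) = p_x/p_y.
Solve for the ratio: y/x = [(5/4)·p_x/p_y]^(2).
With the ratio pinned down, the budget gives x* = I/(p_x + p_y·(y/x)) and y* = (y/x)·x*.
Numerically y/x = 1.483967, so x* = 40/(13.4 + 13.75·1.483967) = 1.1833.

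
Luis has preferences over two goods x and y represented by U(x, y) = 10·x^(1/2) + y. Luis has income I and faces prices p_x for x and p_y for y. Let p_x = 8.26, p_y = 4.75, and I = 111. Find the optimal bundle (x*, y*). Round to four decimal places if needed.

x* = 8.2674, y* = 8.9919

MU_x = 5/√x, MU_y = 1. Tangency: 5/√x = p_x/p_y.
Thus x* = (5·p_y/p_x)² — independent of I — with the rest of income spent on y.
Plugging in: x* = (5·4.75/8.26)² = 8.2674, y* = 8.9919.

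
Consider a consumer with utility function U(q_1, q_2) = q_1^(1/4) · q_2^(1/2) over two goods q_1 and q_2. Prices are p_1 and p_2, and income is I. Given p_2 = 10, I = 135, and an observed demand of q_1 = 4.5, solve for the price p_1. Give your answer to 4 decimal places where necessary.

MU_q_1/MU_q_2 = (0.25·q_2)/(0.5·q_1); tangency sets this equal to p_1/p_2.
So 0.25·p_2·q_2 = 0.5·p_1·q_1; combined with the budget, a share 1/3 of income goes to q_1.
Demand: q_1*(p_1,p_2,I) = 1/3·I/p_1 and q_2* = 2/3·I/p_2.
Set q_1* = 4.5 in the demand function and solve for p_1: p_1 = 10.

p_1 = 10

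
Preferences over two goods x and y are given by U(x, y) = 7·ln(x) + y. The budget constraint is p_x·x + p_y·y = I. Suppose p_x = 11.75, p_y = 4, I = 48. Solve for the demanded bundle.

x* = 2.383, y* = 5

Set MRS = p_x/p_y: (7/x)/1 = p_x/p_y.
So x*(p_x,p_y) = 7·p_y/p_x, independent of income; and y* = (I − 7·p_y)/p_y.
At the given prices: x* = 7·4/11.75 = 2.383, and y* = 5.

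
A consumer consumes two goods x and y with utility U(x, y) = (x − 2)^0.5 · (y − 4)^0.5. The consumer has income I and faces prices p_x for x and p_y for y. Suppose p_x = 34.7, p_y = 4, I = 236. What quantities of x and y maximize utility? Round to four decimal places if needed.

x* = 4.17, y* = 22.825

After buying the subsistence bundle (2, 4), a share 0.5 of the remaining income goes to x: x* = 2 + 0.5·(I − 2p_x − 4p_y)/p_x.
Discretionary income = 236 − 2·34.7 − 4·4 = 150.6; x* = 2 + 0.5·150.6/34.7 = 4.17; y* = 4 + 0.5·150.6/4 = 22.825.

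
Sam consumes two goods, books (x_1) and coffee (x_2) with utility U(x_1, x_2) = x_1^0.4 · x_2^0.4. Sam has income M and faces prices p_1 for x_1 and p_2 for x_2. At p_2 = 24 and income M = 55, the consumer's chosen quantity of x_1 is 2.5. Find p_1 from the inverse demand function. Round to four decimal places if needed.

p_1 = 11

MU_x_1/MU_x_2 = (0.4·x_2)/(0.4·x_1); tangency sets this equal to p_1/p_2.
So 0.4·p_2·x_2 = 0.4·p_1·x_1; combined with the budget, a share 0.5 of income goes to x_1.
Demand: x_1*(p_1,p_2,M) = 0.5·M/p_1 and x_2* = 0.5·M/p_2.
Set x_1* = 2.5 in the demand function and solve for p_1: p_1 = 11.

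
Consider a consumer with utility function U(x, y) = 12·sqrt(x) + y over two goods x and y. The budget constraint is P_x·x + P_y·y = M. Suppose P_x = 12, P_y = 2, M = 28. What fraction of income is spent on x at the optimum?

share on x = 0.4286

Utility is quasi-linear in y; the FOC for x is 6/√x = P_x/P_y.
Solve: √x = 6·P_y/P_x, so x*(P_x,P_y) = (6·P_y/P_x)², and y* = (M − P_x·x*)/P_y.
Plugging in: x* = (6·2/12)² = 1, y* = 8.
Expenditure on x: 12·1 = 12; share = 0.4286.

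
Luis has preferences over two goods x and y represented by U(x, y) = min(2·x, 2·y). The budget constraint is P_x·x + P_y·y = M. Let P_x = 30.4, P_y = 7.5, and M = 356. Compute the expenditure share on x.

share on x = 0.8021

Demand: x*(P_x,P_y,M) = 2·M/(2·P_x + 2·P_y), y* = 2·M/(2·P_x + 2·P_y).
Here 2·30.4 + 2·7.5 = 75.8, giving x* = 9.3931 and y* = 9.3931.
Expenditure on x: 30.4·9.3931 = 285.5515; share = 0.8021.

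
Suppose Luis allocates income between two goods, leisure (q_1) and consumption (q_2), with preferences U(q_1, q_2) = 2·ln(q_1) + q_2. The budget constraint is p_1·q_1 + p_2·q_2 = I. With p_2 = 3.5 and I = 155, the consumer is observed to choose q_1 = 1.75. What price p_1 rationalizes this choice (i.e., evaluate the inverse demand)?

p_1 = 4

MU_q_1 = 2/q_1, MU_q_2 = 1. Tangency: 2/q_1 = p_1/p_2.
So q_1*(p_1,p_2) = 2·p_2/p_1, independent of income; and q_2* = (I − 2·p_2)/p_2.
Set q_1* = 1.75 in the demand function and solve for p_1: p_1 = 4.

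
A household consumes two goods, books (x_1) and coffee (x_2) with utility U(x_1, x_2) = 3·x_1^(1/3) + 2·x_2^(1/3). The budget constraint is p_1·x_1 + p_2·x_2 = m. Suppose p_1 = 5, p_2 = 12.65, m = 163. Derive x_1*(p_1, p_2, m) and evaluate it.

x_1* = 24.2882

Numerically x_2/x_1 = 0.135264, so x_1* = 163/(5 + 12.65·0.135264) = 24.2882.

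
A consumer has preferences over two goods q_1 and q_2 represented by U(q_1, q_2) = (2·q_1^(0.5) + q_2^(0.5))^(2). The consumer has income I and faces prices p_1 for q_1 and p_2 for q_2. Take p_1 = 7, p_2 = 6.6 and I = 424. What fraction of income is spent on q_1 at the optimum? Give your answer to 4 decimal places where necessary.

MU_q_1 ∝ 2·q_1^(-0.5), MU_q_2 ∝ q_2^(-0.5), so MRS = 2·(q_2/q_1)^(0.5) = p_1/p_2.
Hence q_2/q_1 = ((1/2)·p_1/p_2)^(1/(0.5)), i.e. raised to the 2 power.
Substitute q_2 = (q_2/q_1)·q_1 into the budget: q_1* = I/(p_1 + p_2·(q_2/q_1)).
Numerically q_2/q_1 = 0.281221, so q_1* = 424/(7 + 6.6·0.281221) = 47.8768 and q_2* = 0.281221·47.8768 = 13.464.
Expenditure on q_1: 7·47.8768 = 335.1377; share = 0.7904.

share on q_1 = 0.7904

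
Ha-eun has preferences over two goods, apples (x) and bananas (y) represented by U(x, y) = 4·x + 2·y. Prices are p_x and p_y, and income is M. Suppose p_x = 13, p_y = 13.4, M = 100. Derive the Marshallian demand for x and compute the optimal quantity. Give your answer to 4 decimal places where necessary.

Linear utility — the consumer picks whichever good has higher MU/price: 4/13 = 0.3077 vs 2/13.4 = 0.1493.
x gives more utility per dollar, so spend all income on x: x* = M/p_x, y* = 0.
Numerically: x* = 7.6923, y* = 0.

x* = 7.6923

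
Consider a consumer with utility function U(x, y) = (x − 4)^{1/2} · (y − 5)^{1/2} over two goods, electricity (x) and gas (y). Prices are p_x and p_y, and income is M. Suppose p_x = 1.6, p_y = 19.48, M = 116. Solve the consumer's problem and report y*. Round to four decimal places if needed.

MRS = (y−5)/(x−4). Tangency with p_x/p_y gives y−5 = (p_x/p_y)·(x−4).
After buying the subsistence bundle (4, 5), a share 0.5 of the remaining income goes to x: x* = 4 + 0.5·(M − 4p_x − 5p_y)/p_x.
Discretionary income = 116 − 4·1.6 − 5·19.48 = 12.2; y* = 5 + 0.5·12.2/19.48 = 5.3131.

y* = 5.3131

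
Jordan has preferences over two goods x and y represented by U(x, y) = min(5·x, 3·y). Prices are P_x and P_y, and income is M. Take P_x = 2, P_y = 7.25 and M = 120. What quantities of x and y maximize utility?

With perfect complements, no substitution: consume in ratio x:y = 3:5.
Budget: P_x·x + P_y·(5/3)·x = M, so (3·P_x + 5·P_y)·x = 3·M.
Demand: x*(P_x,P_y,M) = 3·M/(3·P_x + 5·P_y), y* = 5·M/(3·P_x + 5·P_y).
Here 3·2 + 5·7.25 = 42.25, giving x* = 8.5207 and y* = 14.2012.

x* = 8.5207, y* = 14.2012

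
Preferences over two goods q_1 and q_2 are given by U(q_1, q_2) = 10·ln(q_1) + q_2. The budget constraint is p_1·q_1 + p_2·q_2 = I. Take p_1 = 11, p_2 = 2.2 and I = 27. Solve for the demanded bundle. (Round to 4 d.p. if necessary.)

So q_1*(p_1,p_2) = 10·p_2/p_1, independent of income; and q_2* = (I − 10·p_2)/p_2.
At the given prices: q_1* = 10·2.2/11 = 2, and q_2* = 2.2727.

q_1* = 2, q_2* = 2.2727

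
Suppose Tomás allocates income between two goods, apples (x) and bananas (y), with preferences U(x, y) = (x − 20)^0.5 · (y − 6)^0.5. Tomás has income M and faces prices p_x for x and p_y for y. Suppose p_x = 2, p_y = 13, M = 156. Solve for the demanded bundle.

x* = 29.5, y* = 7.4615

Let x' = x−20, y' = y−6. MRS = y'/x' = p_x/p_y.
After buying the subsistence bundle (20, 6), a share 0.5 of the remaining income goes to x: x* = 20 + 0.5·(M − 20p_x − 6p_y)/p_x.
Discretionary income = 156 − 20·2 − 6·13 = 38; x* = 20 + 0.5·38/2 = 29.5; y* = 6 + 0.5·38/13 = 7.4615.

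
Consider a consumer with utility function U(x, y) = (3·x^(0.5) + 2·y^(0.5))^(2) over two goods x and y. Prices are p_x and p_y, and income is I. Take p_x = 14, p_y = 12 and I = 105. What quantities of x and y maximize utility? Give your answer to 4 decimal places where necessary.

MU_x ∝ 3·x^(-0.5), MU_y ∝ 2·y^(-0.5), so MRS = (3/2)·(y/x)^(0.5) = p_x/p_y.
Solve for the ratio: y/x = [(2/3)·p_x/p_y]^(2).
Substitute y = (y/x)·x into the budget: x* = I/(p_x + p_y·(y/x)).
Numerically y/x = 0.604938, so x* = 105/(14 + 12·0.604938) = 4.939 and y* = 0.604938·4.939 = 2.9878.

x* = 4.939, y* = 2.9878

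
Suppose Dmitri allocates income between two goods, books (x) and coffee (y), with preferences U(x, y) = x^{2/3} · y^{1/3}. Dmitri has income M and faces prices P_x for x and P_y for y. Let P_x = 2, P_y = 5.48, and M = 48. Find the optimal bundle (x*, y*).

MU_x/MU_y = (2/3·y)/(1/3·x); tangency sets this equal to P_x/P_y.
Rearranging, P_y·y = (1/2)·P_x·x. Substituting into the budget gives P_x·x·(1 + (1/2)) = M.
Demand: x*(P_x,P_y,M) = 2/3·M/P_x and y* = 1/3·M/P_y.
At P_x=2, P_y=5.48, M=48: x* = 2/3·48/2 = 16, y* = 2.9197.

x* = 16, y* = 2.9197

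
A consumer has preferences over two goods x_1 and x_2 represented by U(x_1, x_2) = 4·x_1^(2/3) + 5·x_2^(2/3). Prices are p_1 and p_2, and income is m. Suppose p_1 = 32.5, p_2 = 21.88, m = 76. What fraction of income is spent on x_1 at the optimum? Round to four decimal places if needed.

With the ratio pinned down, the budget gives x_1* = m/(p_1 + p_2·(x_2/x_1)) and x_2* = (x_2/x_1)·x_1*.
Numerically x_2/x_1 = 6.400858, so x_1* = 76/(32.5 + 21.88·6.400858) = 0.4405 and x_2* = 6.400858·0.4405 = 2.8193.
Expenditure on x_1: 32.5·0.4405 = 14.3146; share = 0.1884.

share on x_1 = 0.1884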